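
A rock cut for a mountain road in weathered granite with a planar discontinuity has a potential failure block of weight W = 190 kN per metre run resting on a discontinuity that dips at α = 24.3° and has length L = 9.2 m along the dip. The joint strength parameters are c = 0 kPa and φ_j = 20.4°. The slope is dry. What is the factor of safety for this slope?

Resolving the block weight along and normal to the plane and applying the Mohr–Coulomb strength on the joint:
N' = W cosα = 190·cos24.3° = 173.2 kN/m
Driving force T = W sinα = 190·sin24.3° = 78.2 kN/m
Resisting force R = c·L + N'·tanφ_j = 0·9.2 + 173.2·tan20.4° = 0.0 + 64.4 = 64.4 kN/m
FS = R / T = 64.4 / 78.2 = 0.824

FS = 0.82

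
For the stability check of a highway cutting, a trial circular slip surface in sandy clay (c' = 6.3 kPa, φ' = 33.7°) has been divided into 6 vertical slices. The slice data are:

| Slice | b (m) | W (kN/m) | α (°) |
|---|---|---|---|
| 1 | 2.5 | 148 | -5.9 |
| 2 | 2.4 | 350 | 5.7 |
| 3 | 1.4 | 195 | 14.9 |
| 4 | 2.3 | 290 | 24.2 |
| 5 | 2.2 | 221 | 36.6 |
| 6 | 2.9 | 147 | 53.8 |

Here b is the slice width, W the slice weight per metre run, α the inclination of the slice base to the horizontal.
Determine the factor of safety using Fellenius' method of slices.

FS = 2.08

Ordinary method of slices: FS = Σ[c'·Δl_i + (W_i cosα_i)·tanφ'] / Σ W_i sinα_i, with Δl_i = b_i / cosα_i.
Slice 1: Δl = 2.5/cos(-5.9°) = 2.513 m; N'_1 = 148·cos(-5.9°) = 147.2; c'Δl = 15.83; W sinα = -15.2
Slice 2: Δl = 2.4/cos5.7° = 2.412 m; N'_2 = 350·cos5.7° = 348.3; c'Δl = 15.20; W sinα = 34.8
Slice 3: Δl = 1.4/cos14.9° = 1.449 m; N'_3 = 195·cos14.9° = 188.4; c'Δl = 9.13; W sinα = 50.1
Slice 4: Δl = 2.3/cos24.2° = 2.522 m; N'_4 = 290·cos24.2° = 264.5; c'Δl = 15.89; W sinα = 118.9
Slice 5: Δl = 2.2/cos36.6° = 2.740 m; N'_5 = 221·cos36.6° = 177.4; c'Δl = 17.26; W sinα = 131.8
Slice 6: Δl = 2.9/cos53.8° = 4.910 m; N'_6 = 147·cos53.8° = 86.8; c'Δl = 30.93; W sinα = 118.6
Σc'Δl = 104.2 kN/m; ΣN' = 1212.7 kN/m; ΣW sinα = 439.0 kN/m
Resisting = 104.2 + 1212.7·tan33.7° = 104.2 + 808.8 = 913.0 kN/m
FS = 913.0 / 439.0 = 2.080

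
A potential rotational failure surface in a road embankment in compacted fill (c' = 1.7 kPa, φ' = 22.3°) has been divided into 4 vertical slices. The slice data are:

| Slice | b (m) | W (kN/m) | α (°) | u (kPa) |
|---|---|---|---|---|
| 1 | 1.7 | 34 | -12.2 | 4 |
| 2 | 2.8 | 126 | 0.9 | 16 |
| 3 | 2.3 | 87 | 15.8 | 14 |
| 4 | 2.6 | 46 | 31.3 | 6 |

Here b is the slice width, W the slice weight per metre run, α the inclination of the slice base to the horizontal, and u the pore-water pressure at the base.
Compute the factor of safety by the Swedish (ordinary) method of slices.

FS = 2.13

Ordinary method of slices: FS = Σ[c'·Δl_i + (W_i cosα_i − u_i·Δl_i)·tanφ'] / Σ W_i sinα_i, with Δl_i = b_i / cosα_i.
Slice 1: Δl = 1.7/cos(-12.2°) = 1.739 m; N'_1 = 34·cos(-12.2°) − 4·1.739 = 26.3; c'Δl = 2.96; W sinα = -7.2
Slice 2: Δl = 2.8/cos0.9° = 2.800 m; N'_2 = 126·cos0.9° − 16·2.800 = 81.2; c'Δl = 4.76; W sinα = 2.0
Slice 3: Δl = 2.3/cos15.8° = 2.390 m; N'_3 = 87·cos15.8° − 14·2.390 = 50.2; c'Δl = 4.06; W sinα = 23.7
Slice 4: Δl = 2.6/cos31.3° = 3.043 m; N'_4 = 46·cos31.3° − 6·3.043 = 21.0; c'Δl = 5.17; W sinα = 23.9
Σc'Δl = 17.0 kN/m; ΣN' = 178.8 kN/m; ΣW sinα = 42.4 kN/m
Resisting = 17.0 + 178.8·tan22.3° = 17.0 + 73.3 = 90.3 kN/m
FS = 90.3 / 42.4 = 2.130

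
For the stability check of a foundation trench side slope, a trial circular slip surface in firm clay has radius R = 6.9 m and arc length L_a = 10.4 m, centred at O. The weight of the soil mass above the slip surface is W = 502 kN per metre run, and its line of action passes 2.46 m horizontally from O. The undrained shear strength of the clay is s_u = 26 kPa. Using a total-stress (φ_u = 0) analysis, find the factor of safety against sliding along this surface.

FS = 1.51

Taking moments about the centre O, the resisting moment is provided by the undrained shear strength acting along the arc:
M_R = s_u·L_a·R = 26·10.40·6.9 = 1865.8 kN·m/m
M_D = W·d = 502·2.46 = 1234.9 kN·m/m
FS = M_R / M_D = 1865.8 / 1234.9 = 1.511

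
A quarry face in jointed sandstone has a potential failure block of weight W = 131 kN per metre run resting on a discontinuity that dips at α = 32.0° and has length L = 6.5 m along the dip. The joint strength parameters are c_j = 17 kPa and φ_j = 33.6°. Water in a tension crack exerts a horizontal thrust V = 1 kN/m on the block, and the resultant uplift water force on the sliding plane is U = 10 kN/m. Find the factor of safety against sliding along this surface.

FS = 2.52

Resolving the block weight along and normal to the plane and applying the Mohr–Coulomb strength on the joint:
N' = W cosα − U − V sinα = 131·cos32.0° − 10 − 1·sin32.0° = 100.6 kN/m
Driving force T = W sinα + V cosα = 131·sin32.0° + 1·cos32.0° = 70.3 kN/m
Resisting force R = c_j·L + N'·tanφ_j = 17·6.5 + 100.6·tan33.6° = 110.5 + 66.8 = 177.3 kN/m
FS = R / T = 177.3 / 70.3 = 2.523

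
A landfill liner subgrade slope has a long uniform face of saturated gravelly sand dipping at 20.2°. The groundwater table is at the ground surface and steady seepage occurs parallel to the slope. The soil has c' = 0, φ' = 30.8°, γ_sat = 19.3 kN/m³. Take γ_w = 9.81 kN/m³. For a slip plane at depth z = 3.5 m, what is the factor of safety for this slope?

With seepage parallel to the slope and the water table at the surface, the effective normal stress on the slip plane uses the buoyant unit weight γ' = γ_sat − γ_w while the driving shear stress uses γ_sat:
FS = [c' + γ' z cos²β tanφ'] / [γ_sat z sinβ cosβ]
(For c' = 0 this reduces to FS = (γ'/γ_sat)·tanφ'/tanβ.)
γ' = 19.3 − 9.81 = 9.49 kN/m³
Numerator = 0.0 + 9.49·3.5·cos²20.2°·tan30.8° = 0.0 + 9.49·3.5·0.8808·0.5961 = 17.439 kPa
Denominator = 19.3·3.5·sin20.2°·cos20.2° = 19.3·3.5·0.3453·0.9385 = 21.890 kPa
FS = 17.439 / 21.890 = 0.797

FS = 0.80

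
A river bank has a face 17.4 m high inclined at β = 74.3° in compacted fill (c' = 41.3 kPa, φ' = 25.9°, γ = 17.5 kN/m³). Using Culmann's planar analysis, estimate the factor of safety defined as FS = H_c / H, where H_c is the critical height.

H_c = (4c'/γ) · sinβ cosφ' / [1 − cos(β − φ')]
    = (4·41.3/17.5) · sin74.3°·cos25.9° / [1 − cos48.4°]
    = 9.440 · 0.8660 / 0.3361 = 24.33 m
FS = H_c / H = 24.33 / 17.4 = 1.398

FS = 1.40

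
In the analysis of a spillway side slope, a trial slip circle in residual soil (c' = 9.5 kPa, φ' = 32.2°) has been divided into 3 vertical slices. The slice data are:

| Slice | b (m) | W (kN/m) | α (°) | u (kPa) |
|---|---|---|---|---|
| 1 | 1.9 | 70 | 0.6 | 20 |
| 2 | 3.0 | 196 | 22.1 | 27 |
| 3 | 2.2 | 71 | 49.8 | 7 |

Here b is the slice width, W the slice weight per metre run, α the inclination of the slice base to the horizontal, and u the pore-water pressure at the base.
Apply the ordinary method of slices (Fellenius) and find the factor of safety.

Ordinary method of slices: FS = Σ[c'·Δl_i + (W_i cosα_i − u_i·Δl_i)·tanφ'] / Σ W_i sinα_i, with Δl_i = b_i / cosα_i.
Slice 1: Δl = 1.9/cos0.6° = 1.900 m; N'_1 = 70·cos0.6° − 20·1.900 = 32.0; c'Δl = 18.05; W sinα = 0.7
Slice 2: Δl = 3.0/cos22.1° = 3.238 m; N'_2 = 196·cos22.1° − 27·3.238 = 94.2; c'Δl = 30.76; W sinα = 73.7
Slice 3: Δl = 2.2/cos49.8° = 3.408 m; N'_3 = 71·cos49.8° − 7·3.408 = 22.0; c'Δl = 32.38; W sinα = 54.2
Σc'Δl = 81.2 kN/m; ΣN' = 148.1 kN/m; ΣW sinα = 128.7 kN/m
Resisting = 81.2 + 148.1·tan32.2° = 81.2 + 93.3 = 174.5 kN/m
FS = 174.5 / 128.7 = 1.356

FS = 1.36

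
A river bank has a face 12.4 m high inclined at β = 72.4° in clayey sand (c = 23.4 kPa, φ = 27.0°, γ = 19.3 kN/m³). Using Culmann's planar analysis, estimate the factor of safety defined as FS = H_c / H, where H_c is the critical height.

H_c = (4c/γ) · sinβ cosφ / [1 − cos(β − φ)]
    = (4·23.4/19.3) · sin72.4°·cos27.0° / [1 − cos45.4°]
    = 4.850 · 0.8493 / 0.2978 = 13.83 m
FS = H_c / H = 13.83 / 12.4 = 1.115

FS = 1.12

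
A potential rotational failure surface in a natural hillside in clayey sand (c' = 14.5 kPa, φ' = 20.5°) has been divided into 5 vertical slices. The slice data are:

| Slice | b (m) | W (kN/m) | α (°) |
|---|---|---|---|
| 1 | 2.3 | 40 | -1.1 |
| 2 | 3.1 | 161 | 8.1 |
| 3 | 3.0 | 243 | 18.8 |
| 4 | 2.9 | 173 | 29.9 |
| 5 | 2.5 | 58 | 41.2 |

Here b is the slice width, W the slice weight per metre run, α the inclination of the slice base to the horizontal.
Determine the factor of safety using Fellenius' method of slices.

FS = 2.02

Ordinary method of slices: FS = Σ[c'·Δl_i + (W_i cosα_i)·tanφ'] / Σ W_i sinα_i, with Δl_i = b_i / cosα_i.
Slice 1: Δl = 2.3/cos(-1.1°) = 2.300 m; N'_1 = 40·cos(-1.1°) = 40.0; c'Δl = 33.36; W sinα = -0.8
Slice 2: Δl = 3.1/cos8.1° = 3.131 m; N'_2 = 161·cos8.1° = 159.4; c'Δl = 45.40; W sinα = 22.7
Slice 3: Δl = 3.0/cos18.8° = 3.169 m; N'_3 = 243·cos18.8° = 230.0; c'Δl = 45.95; W sinα = 78.3
Slice 4: Δl = 2.9/cos29.9° = 3.345 m; N'_4 = 173·cos29.9° = 150.0; c'Δl = 48.51; W sinα = 86.2
Slice 5: Δl = 2.5/cos41.2° = 3.323 m; N'_5 = 58·cos41.2° = 43.6; c'Δl = 48.18; W sinα = 38.2
Σc'Δl = 221.4 kN/m; ΣN' = 623.0 kN/m; ΣW sinα = 224.7 kN/m
Resisting = 221.4 + 623.0·tan20.5° = 221.4 + 232.9 = 454.3 kN/m
FS = 454.3 / 224.7 = 2.022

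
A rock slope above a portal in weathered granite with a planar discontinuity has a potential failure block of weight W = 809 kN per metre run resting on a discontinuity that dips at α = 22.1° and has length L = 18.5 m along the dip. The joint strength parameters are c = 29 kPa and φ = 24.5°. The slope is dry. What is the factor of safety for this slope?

Resolving the block weight along and normal to the plane and applying the Mohr–Coulomb strength on the joint:
N' = W cosα = 809·cos22.1° = 749.6 kN/m
Driving force T = W sinα = 809·sin22.1° = 304.4 kN/m
Resisting force R = c·L + N'·tanφ = 29·18.5 + 749.6·tan24.5° = 536.5 + 341.6 = 878.1 kN/m
FS = R / T = 878.1 / 304.4 = 2.885

FS = 2.89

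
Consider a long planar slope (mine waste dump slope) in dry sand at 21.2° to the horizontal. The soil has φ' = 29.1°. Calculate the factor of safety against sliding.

FS = 1.43

For a dry cohesionless infinite slope the factor of safety is FS = tanφ' / tanβ.
FS = tan29.1° / tan21.2° = 0.5566 / 0.3879 = 1.435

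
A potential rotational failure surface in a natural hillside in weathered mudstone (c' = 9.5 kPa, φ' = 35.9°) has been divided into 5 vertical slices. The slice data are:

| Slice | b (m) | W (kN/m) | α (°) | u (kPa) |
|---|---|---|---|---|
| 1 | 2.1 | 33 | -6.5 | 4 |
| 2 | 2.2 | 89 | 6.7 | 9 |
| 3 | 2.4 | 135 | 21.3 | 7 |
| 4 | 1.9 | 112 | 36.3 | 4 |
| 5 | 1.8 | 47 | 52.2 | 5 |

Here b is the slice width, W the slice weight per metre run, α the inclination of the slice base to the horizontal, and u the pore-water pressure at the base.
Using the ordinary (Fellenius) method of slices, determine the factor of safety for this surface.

FS = 2.07

Ordinary method of slices: FS = Σ[c'·Δl_i + (W_i cosα_i − u_i·Δl_i)·tanφ'] / Σ W_i sinα_i, with Δl_i = b_i / cosα_i.
Slice 1: Δl = 2.1/cos(-6.5°) = 2.114 m; N'_1 = 33·cos(-6.5°) − 4·2.114 = 24.3; c'Δl = 20.08; W sinα = -3.7
Slice 2: Δl = 2.2/cos6.7° = 2.215 m; N'_2 = 89·cos6.7° − 9·2.215 = 68.5; c'Δl = 21.04; W sinα = 10.4
Slice 3: Δl = 2.4/cos21.3° = 2.576 m; N'_3 = 135·cos21.3° − 7·2.576 = 107.7; c'Δl = 24.47; W sinα = 49.0
Slice 4: Δl = 1.9/cos36.3° = 2.358 m; N'_4 = 112·cos36.3° − 4·2.358 = 80.8; c'Δl = 22.40; W sinα = 66.3
Slice 5: Δl = 1.8/cos52.2° = 2.937 m; N'_5 = 47·cos52.2° − 5·2.937 = 14.1; c'Δl = 27.90; W sinα = 37.1
Σc'Δl = 115.9 kN/m; ΣN' = 295.5 kN/m; ΣW sinα = 159.1 kN/m
Resisting = 115.9 + 295.5·tan35.9° = 115.9 + 213.9 = 329.8 kN/m
FS = 329.8 / 159.1 = 2.072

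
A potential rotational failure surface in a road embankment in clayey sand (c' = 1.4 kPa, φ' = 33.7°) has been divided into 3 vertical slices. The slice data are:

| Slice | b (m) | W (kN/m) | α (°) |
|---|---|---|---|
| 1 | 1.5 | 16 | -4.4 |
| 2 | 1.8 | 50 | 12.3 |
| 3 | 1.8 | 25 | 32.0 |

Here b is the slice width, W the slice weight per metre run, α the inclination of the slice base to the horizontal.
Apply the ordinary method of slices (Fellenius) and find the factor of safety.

Ordinary method of slices: FS = Σ[c'·Δl_i + (W_i cosα_i)·tanφ'] / Σ W_i sinα_i, with Δl_i = b_i / cosα_i.
Slice 1: Δl = 1.5/cos(-4.4°) = 1.504 m; N'_1 = 16·cos(-4.4°) = 16.0; c'Δl = 2.11; W sinα = -1.2
Slice 2: Δl = 1.8/cos12.3° = 1.842 m; N'_2 = 50·cos12.3° = 48.9; c'Δl = 2.58; W sinα = 10.7
Slice 3: Δl = 1.8/cos32.0° = 2.123 m; N'_3 = 25·cos32.0° = 21.2; c'Δl = 2.97; W sinα = 13.2
Σc'Δl = 7.7 kN/m; ΣN' = 86.0 kN/m; ΣW sinα = 22.7 kN/m
Resisting = 7.7 + 86.0·tan33.7° = 7.7 + 57.4 = 65.0 kN/m
FS = 65.0 / 22.7 = 2.868

FS = 2.87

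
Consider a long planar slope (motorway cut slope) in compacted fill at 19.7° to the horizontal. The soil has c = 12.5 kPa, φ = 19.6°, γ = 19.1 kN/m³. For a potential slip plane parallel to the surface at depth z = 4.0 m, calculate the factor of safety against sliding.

For an infinite slope with a slip plane parallel to the surface (no pore pressure): FS = [c + γz cos²β tanφ] / [γz sinβ cosβ].
γz = 19.1·4.0 = 76.40 kN/m²
Numerator = 12.5 + 76.40·cos²19.7°·tan19.6° = 12.5 + 76.40·0.8864·0.3561 = 36.613 kPa
Denominator = 76.40·sin19.7°·cos19.7° = 76.40·0.3371·0.9415 = 24.247 kPa
FS = 36.613 / 24.247 = 1.510

FS = 1.51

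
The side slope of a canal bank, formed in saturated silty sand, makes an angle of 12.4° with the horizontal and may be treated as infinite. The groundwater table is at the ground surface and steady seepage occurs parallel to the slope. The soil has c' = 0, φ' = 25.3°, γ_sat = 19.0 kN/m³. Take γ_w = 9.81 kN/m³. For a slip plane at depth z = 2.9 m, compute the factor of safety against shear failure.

With seepage parallel to the slope and the water table at the surface, the effective normal stress on the slip plane uses the buoyant unit weight γ' = γ_sat − γ_w while the driving shear stress uses γ_sat:
FS = [c' + γ' z cos²β tanφ'] / [γ_sat z sinβ cosβ]
(For c' = 0 this reduces to FS = (γ'/γ_sat)·tanφ'/tanβ.)
γ' = 19.0 − 9.81 = 9.19 kN/m³
Numerator = 0.0 + 9.19·2.9·cos²12.4°·tan25.3° = 0.0 + 9.19·2.9·0.9539·0.4727 = 12.017 kPa
Denominator = 19.0·2.9·sin12.4°·cos12.4° = 19.0·2.9·0.2147·0.9767 = 11.556 kPa
FS = 12.017 / 11.556 = 1.040

FS = 1.04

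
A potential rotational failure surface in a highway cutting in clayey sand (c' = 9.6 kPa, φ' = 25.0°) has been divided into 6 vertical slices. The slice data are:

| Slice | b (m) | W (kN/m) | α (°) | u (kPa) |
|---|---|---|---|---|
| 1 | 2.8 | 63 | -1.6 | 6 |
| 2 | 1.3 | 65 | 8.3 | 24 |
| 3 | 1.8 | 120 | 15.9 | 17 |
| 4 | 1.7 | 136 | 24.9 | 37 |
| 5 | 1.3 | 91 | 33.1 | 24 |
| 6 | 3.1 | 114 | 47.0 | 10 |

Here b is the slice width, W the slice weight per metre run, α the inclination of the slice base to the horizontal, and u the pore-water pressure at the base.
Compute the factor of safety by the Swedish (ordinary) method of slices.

FS = 1.16

Ordinary method of slices: FS = Σ[c'·Δl_i + (W_i cosα_i − u_i·Δl_i)·tanφ'] / Σ W_i sinα_i, with Δl_i = b_i / cosα_i.
Slice 1: Δl = 2.8/cos(-1.6°) = 2.801 m; N'_1 = 63·cos(-1.6°) − 6·2.801 = 46.2; c'Δl = 26.89; W sinα = -1.8
Slice 2: Δl = 1.3/cos8.3° = 1.314 m; N'_2 = 65·cos8.3° − 24·1.314 = 32.8; c'Δl = 12.61; W sinα = 9.4
Slice 3: Δl = 1.8/cos15.9° = 1.872 m; N'_3 = 120·cos15.9° − 17·1.872 = 83.6; c'Δl = 17.97; W sinα = 32.9
Slice 4: Δl = 1.7/cos24.9° = 1.874 m; N'_4 = 136·cos24.9° − 37·1.874 = 54.0; c'Δl = 17.99; W sinα = 57.3
Slice 5: Δl = 1.3/cos33.1° = 1.552 m; N'_5 = 91·cos33.1° − 24·1.552 = 39.0; c'Δl = 14.90; W sinα = 49.7
Slice 6: Δl = 3.1/cos47.0° = 4.545 m; N'_6 = 114·cos47.0° − 10·4.545 = 32.3; c'Δl = 43.64; W sinα = 83.4
Σc'Δl = 134.0 kN/m; ΣN' = 287.8 kN/m; ΣW sinα = 230.8 kN/m
Resisting = 134.0 + 287.8·tan25.0° = 134.0 + 134.2 = 268.2 kN/m
FS = 268.2 / 230.8 = 1.162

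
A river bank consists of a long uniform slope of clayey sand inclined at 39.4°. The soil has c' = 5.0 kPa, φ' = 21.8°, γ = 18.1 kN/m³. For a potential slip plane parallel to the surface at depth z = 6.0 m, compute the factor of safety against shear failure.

For an infinite slope with a slip plane parallel to the surface (no pore pressure): FS = [c' + γz cos²β tanφ'] / [γz sinβ cosβ].
γz = 18.1·6.0 = 108.60 kN/m²
Numerator = 5.0 + 108.60·cos²39.4°·tan21.8° = 5.0 + 108.60·0.5971·0.4000 = 30.937 kPa
Denominator = 108.60·sin39.4°·cos39.4° = 108.60·0.6347·0.7727 = 53.266 kPa
FS = 30.937 / 53.266 = 0.581

FS = 0.58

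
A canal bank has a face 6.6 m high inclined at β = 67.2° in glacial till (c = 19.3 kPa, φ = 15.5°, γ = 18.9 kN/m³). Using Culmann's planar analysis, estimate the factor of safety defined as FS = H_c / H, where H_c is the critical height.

H_c = (4c/γ) · sinβ cosφ / [1 − cos(β − φ)]
    = (4·19.3/18.9) · sin67.2°·cos15.5° / [1 − cos51.7°]
    = 4.085 · 0.8883 / 0.3802 = 9.54 m
FS = H_c / H = 9.54 / 6.6 = 1.446

FS = 1.45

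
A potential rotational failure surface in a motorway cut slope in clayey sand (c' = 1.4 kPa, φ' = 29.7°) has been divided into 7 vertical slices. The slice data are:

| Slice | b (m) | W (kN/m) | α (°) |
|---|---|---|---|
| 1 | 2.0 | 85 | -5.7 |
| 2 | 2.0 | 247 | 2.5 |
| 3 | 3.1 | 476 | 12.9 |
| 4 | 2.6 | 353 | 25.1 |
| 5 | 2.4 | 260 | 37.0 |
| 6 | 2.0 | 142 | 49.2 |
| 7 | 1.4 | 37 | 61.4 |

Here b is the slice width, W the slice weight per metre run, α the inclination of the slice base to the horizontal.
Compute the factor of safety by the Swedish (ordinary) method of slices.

Ordinary method of slices: FS = Σ[c'·Δl_i + (W_i cosα_i)·tanφ'] / Σ W_i sinα_i, with Δl_i = b_i / cosα_i.
Slice 1: Δl = 2.0/cos(-5.7°) = 2.010 m; N'_1 = 85·cos(-5.7°) = 84.6; c'Δl = 2.81; W sinα = -8.4
Slice 2: Δl = 2.0/cos2.5° = 2.002 m; N'_2 = 247·cos2.5° = 246.8; c'Δl = 2.80; W sinα = 10.8
Slice 3: Δl = 3.1/cos12.9° = 3.180 m; N'_3 = 476·cos12.9° = 464.0; c'Δl = 4.45; W sinα = 106.3
Slice 4: Δl = 2.6/cos25.1° = 2.871 m; N'_4 = 353·cos25.1° = 319.7; c'Δl = 4.02; W sinα = 149.7
Slice 5: Δl = 2.4/cos37.0° = 3.005 m; N'_5 = 260·cos37.0° = 207.6; c'Δl = 4.21; W sinα = 156.5
Slice 6: Δl = 2.0/cos49.2° = 3.061 m; N'_6 = 142·cos49.2° = 92.8; c'Δl = 4.29; W sinα = 107.5
Slice 7: Δl = 1.4/cos61.4° = 2.925 m; N'_7 = 37·cos61.4° = 17.7; c'Δl = 4.09; W sinα = 32.5
Σc'Δl = 26.7 kN/m; ΣN' = 1433.1 kN/m; ΣW sinα = 554.8 kN/m
Resisting = 26.7 + 1433.1·tan29.7° = 26.7 + 817.4 = 844.1 kN/m
FS = 844.1 / 554.8 = 1.522

FS = 1.52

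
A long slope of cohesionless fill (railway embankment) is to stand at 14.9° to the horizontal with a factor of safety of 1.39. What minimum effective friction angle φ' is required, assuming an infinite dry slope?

φ' = 20.3°

FS = tanφ'/tanβ ⇒ tanφ' = FS · tanβ = 1.39 · tan14.9° = 0.3699
φ' = arctan(0.3699) = 20.30°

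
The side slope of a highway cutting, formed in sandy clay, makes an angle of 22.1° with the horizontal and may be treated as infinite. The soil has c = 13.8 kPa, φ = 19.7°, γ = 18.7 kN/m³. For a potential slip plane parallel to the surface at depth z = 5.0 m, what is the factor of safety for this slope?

For an infinite slope with a slip plane parallel to the surface (no pore pressure): FS = [c + γz cos²β tanφ] / [γz sinβ cosβ].
γz = 18.7·5.0 = 93.50 kN/m²
Numerator = 13.8 + 93.50·cos²22.1°·tan19.7° = 13.8 + 93.50·0.8585·0.3581 = 42.539 kPa
Denominator = 93.50·sin22.1°·cos22.1° = 93.50·0.3762·0.9265 = 32.592 kPa
FS = 42.539 / 32.592 = 1.305

FS = 1.31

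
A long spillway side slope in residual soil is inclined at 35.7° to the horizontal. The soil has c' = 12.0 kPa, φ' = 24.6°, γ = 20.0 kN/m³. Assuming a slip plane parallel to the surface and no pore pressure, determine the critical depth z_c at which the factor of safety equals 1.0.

Setting FS = 1.00 in FS = [c' + γz cos²β tanφ'] / [γz sinβ cosβ] and solving for z:
z = c' / [γ cosβ (FS·sinβ − cosβ·tanφ')]
  = 12.0 / [20.0·cos35.7°·(1.00·sin35.7° − cos35.7°·tan24.6°)]
  = 12.0 / [20.0·0.8121·(1.00·0.5835 − 0.8121·0.4578)]
  = 12.0 / 3.4390 = 3.489 m

z_c = 3.49 m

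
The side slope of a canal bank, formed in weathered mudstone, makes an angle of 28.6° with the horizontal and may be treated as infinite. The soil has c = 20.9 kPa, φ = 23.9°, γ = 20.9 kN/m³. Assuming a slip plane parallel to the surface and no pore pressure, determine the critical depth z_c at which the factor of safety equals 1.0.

z_c = 12.71 m

Setting FS = 1.00 in FS = [c + γz cos²β tanφ] / [γz sinβ cosβ] and solving for z:
z = c / [γ cosβ (FS·sinβ − cosβ·tanφ)]
  = 20.9 / [20.9·cos28.6°·(1.00·sin28.6° − cos28.6°·tan23.9°)]
  = 20.9 / [20.9·0.8780·(1.00·0.4787 − 0.8780·0.4431)]
  = 20.9 / 1.6446 = 12.708 m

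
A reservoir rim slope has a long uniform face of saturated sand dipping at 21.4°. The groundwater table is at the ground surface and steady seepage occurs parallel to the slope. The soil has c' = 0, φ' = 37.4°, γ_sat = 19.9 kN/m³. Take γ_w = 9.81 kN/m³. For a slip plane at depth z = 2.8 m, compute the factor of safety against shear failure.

FS = 0.99

With seepage parallel to the slope and the water table at the surface, the effective normal stress on the slip plane uses the buoyant unit weight γ' = γ_sat − γ_w while the driving shear stress uses γ_sat:
FS = [c' + γ' z cos²β tanφ'] / [γ_sat z sinβ cosβ]
(For c' = 0 this reduces to FS = (γ'/γ_sat)·tanφ'/tanβ.)
γ' = 19.9 − 9.81 = 10.09 kN/m³
Numerator = 0.0 + 10.09·2.8·cos²21.4°·tan37.4° = 0.0 + 10.09·2.8·0.8669·0.7646 = 18.725 kPa
Denominator = 19.9·2.8·sin21.4°·cos21.4° = 19.9·2.8·0.3649·0.9311 = 18.929 kPa
FS = 18.725 / 18.929 = 0.989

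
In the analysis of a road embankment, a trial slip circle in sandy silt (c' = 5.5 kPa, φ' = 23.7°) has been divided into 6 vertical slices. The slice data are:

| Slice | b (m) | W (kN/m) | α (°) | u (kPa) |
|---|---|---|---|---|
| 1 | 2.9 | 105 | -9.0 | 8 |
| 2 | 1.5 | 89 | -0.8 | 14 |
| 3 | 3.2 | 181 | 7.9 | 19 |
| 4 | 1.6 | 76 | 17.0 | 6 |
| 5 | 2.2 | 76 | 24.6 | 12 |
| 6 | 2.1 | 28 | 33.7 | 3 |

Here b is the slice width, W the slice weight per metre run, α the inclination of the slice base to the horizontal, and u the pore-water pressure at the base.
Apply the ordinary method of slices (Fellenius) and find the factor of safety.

FS = 3.23

Ordinary method of slices: FS = Σ[c'·Δl_i + (W_i cosα_i − u_i·Δl_i)·tanφ'] / Σ W_i sinα_i, with Δl_i = b_i / cosα_i.
Slice 1: Δl = 2.9/cos(-9.0°) = 2.936 m; N'_1 = 105·cos(-9.0°) − 8·2.936 = 80.2; c'Δl = 16.15; W sinα = -16.4
Slice 2: Δl = 1.5/cos(-0.8°) = 1.500 m; N'_2 = 89·cos(-0.8°) − 14·1.500 = 68.0; c'Δl = 8.25; W sinα = -1.2
Slice 3: Δl = 3.2/cos7.9° = 3.231 m; N'_3 = 181·cos7.9° − 19·3.231 = 117.9; c'Δl = 17.77; W sinα = 24.9
Slice 4: Δl = 1.6/cos17.0° = 1.673 m; N'_4 = 76·cos17.0° − 6·1.673 = 62.6; c'Δl = 9.20; W sinα = 22.2
Slice 5: Δl = 2.2/cos24.6° = 2.420 m; N'_5 = 76·cos24.6° − 12·2.420 = 40.1; c'Δl = 13.31; W sinα = 31.6
Slice 6: Δl = 2.1/cos33.7° = 2.524 m; N'_6 = 28·cos33.7° − 3·2.524 = 15.7; c'Δl = 13.88; W sinα = 15.5
Σc'Δl = 78.6 kN/m; ΣN' = 384.5 kN/m; ΣW sinα = 76.6 kN/m
Resisting = 78.6 + 384.5·tan23.7° = 78.6 + 168.8 = 247.4 kN/m
FS = 247.4 / 76.6 = 3.229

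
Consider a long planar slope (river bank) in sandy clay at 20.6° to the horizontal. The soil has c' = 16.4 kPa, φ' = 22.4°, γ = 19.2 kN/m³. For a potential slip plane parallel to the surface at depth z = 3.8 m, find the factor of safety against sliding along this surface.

FS = 1.78

For an infinite slope with a slip plane parallel to the surface (no pore pressure): FS = [c' + γz cos²β tanφ'] / [γz sinβ cosβ].
γz = 19.2·3.8 = 72.96 kN/m²
Numerator = 16.4 + 72.96·cos²20.6°·tan22.4° = 16.4 + 72.96·0.8762·0.4122 = 42.749 kPa
Denominator = 72.96·sin20.6°·cos20.6° = 72.96·0.3518·0.9361 = 24.029 kPa
FS = 42.749 / 24.029 = 1.779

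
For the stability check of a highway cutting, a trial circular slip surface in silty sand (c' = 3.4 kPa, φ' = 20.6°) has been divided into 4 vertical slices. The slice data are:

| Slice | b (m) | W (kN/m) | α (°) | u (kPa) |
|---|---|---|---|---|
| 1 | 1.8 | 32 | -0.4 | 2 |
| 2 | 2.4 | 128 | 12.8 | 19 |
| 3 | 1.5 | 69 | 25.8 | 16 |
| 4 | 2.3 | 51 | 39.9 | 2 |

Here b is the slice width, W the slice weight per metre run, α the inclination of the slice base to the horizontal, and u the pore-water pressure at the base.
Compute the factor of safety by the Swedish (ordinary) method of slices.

Ordinary method of slices: FS = Σ[c'·Δl_i + (W_i cosα_i − u_i·Δl_i)·tanφ'] / Σ W_i sinα_i, with Δl_i = b_i / cosα_i.
Slice 1: Δl = 1.8/cos(-0.4°) = 1.800 m; N'_1 = 32·cos(-0.4°) − 2·1.800 = 28.4; c'Δl = 6.12; W sinα = -0.2
Slice 2: Δl = 2.4/cos12.8° = 2.461 m; N'_2 = 128·cos12.8° − 19·2.461 = 78.1; c'Δl = 8.37; W sinα = 28.4
Slice 3: Δl = 1.5/cos25.8° = 1.666 m; N'_3 = 69·cos25.8° − 16·1.666 = 35.5; c'Δl = 5.66; W sinα = 30.0
Slice 4: Δl = 2.3/cos39.9° = 2.998 m; N'_4 = 51·cos39.9° − 2·2.998 = 33.1; c'Δl = 10.19; W sinα = 32.7
Σc'Δl = 30.3 kN/m; ΣN' = 175.1 kN/m; ΣW sinα = 90.9 kN/m
Resisting = 30.3 + 175.1·tan20.6° = 30.3 + 65.8 = 96.1 kN/m
FS = 96.1 / 90.9 = 1.058

FS = 1.06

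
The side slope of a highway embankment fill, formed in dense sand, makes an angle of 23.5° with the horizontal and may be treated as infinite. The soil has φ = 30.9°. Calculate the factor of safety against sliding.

FS = 1.38

For a dry cohesionless infinite slope the factor of safety is FS = tanφ / tanβ.
FS = tan30.9° / tan23.5° = 0.5985 / 0.4348 = 1.376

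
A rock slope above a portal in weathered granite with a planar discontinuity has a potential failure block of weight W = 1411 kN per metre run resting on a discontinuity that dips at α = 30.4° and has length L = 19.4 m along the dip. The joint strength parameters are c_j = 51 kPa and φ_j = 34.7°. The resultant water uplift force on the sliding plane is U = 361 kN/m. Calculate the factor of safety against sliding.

Resolving the block weight along and normal to the plane and applying the Mohr–Coulomb strength on the joint:
N' = W cosα − U = 1411·cos30.4° − 361 = 856.0 kN/m
Driving force T = W sinα = 1411·sin30.4° = 714.0 kN/m
Resisting force R = c_j·L + N'·tanφ_j = 51·19.4 + 856.0·tan34.7° = 989.4 + 592.7 = 1582.1 kN/m
FS = R / T = 1582.1 / 714.0 = 2.216

FS = 2.22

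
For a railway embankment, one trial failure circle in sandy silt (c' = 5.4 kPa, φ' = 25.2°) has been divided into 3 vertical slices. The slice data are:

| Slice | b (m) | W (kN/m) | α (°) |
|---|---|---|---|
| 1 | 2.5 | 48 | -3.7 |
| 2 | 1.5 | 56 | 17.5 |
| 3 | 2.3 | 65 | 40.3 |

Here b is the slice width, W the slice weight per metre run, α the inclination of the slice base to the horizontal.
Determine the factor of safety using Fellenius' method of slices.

FS = 1.96

Ordinary method of slices: FS = Σ[c'·Δl_i + (W_i cosα_i)·tanφ'] / Σ W_i sinα_i, with Δl_i = b_i / cosα_i.
Slice 1: Δl = 2.5/cos(-3.7°) = 2.505 m; N'_1 = 48·cos(-3.7°) = 47.9; c'Δl = 13.53; W sinα = -3.1
Slice 2: Δl = 1.5/cos17.5° = 1.573 m; N'_2 = 56·cos17.5° = 53.4; c'Δl = 8.49; W sinα = 16.8
Slice 3: Δl = 2.3/cos40.3° = 3.016 m; N'_3 = 65·cos40.3° = 49.6; c'Δl = 16.28; W sinα = 42.0
Σc'Δl = 38.3 kN/m; ΣN' = 150.9 kN/m; ΣW sinα = 55.8 kN/m
Resisting = 38.3 + 150.9·tan25.2° = 38.3 + 71.0 = 109.3 kN/m
FS = 109.3 / 55.8 = 1.959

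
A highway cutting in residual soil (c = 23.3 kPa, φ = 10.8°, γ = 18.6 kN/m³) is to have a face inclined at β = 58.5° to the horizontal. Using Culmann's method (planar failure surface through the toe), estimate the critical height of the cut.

H_c = 12.83 m

Culmann's analysis gives the critical failure plane at α_cr = (β + φ)/2 = (58.5 + 10.8)/2 = 34.6°, and the critical height
H_c = (4c/γ) · sinβ cosφ / [1 − cos(β − φ)]
    = (4·23.3/18.6) · sin58.5°·cos10.8° / [1 − cos(47.7°)]
    = 5.011 · 0.8526·0.9823 / [1 − 0.6730]
    = 5.011 · 0.8375 / 0.3270
    = 12.83 m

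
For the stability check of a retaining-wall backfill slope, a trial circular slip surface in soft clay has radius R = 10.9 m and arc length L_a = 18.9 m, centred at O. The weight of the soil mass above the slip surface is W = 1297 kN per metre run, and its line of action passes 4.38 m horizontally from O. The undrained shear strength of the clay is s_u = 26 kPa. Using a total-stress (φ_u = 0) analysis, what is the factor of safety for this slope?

Taking moments about the centre O, the resisting moment is provided by the undrained shear strength acting along the arc:
M_R = s_u·L_a·R = 26·18.90·10.9 = 5356.3 kN·m/m
M_D = W·d = 1297·4.38 = 5680.9 kN·m/m
FS = M_R / M_D = 5356.3 / 5680.9 = 0.943

FS = 0.94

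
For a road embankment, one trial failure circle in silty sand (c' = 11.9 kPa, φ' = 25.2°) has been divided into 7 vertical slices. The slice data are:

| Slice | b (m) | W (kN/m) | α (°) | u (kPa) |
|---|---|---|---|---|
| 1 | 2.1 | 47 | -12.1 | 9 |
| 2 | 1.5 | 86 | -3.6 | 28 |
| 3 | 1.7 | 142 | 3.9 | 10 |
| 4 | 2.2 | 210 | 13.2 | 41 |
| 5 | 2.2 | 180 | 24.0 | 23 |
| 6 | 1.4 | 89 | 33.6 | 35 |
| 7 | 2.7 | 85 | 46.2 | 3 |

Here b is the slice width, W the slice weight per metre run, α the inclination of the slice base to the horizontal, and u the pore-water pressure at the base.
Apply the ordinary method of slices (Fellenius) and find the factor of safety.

Ordinary method of slices: FS = Σ[c'·Δl_i + (W_i cosα_i − u_i·Δl_i)·tanφ'] / Σ W_i sinα_i, with Δl_i = b_i / cosα_i.
Slice 1: Δl = 2.1/cos(-12.1°) = 2.148 m; N'_1 = 47·cos(-12.1°) − 9·2.148 = 26.6; c'Δl = 25.56; W sinα = -9.9
Slice 2: Δl = 1.5/cos(-3.6°) = 1.503 m; N'_2 = 86·cos(-3.6°) − 28·1.503 = 43.7; c'Δl = 17.89; W sinα = -5.4
Slice 3: Δl = 1.7/cos3.9° = 1.704 m; N'_3 = 142·cos3.9° − 10·1.704 = 124.6; c'Δl = 20.28; W sinα = 9.7
Slice 4: Δl = 2.2/cos13.2° = 2.260 m; N'_4 = 210·cos13.2° − 41·2.260 = 111.8; c'Δl = 26.89; W sinα = 48.0
Slice 5: Δl = 2.2/cos24.0° = 2.408 m; N'_5 = 180·cos24.0° − 23·2.408 = 109.0; c'Δl = 28.66; W sinα = 73.2
Slice 6: Δl = 1.4/cos33.6° = 1.681 m; N'_6 = 89·cos33.6° − 35·1.681 = 15.3; c'Δl = 20.00; W sinα = 49.3
Slice 7: Δl = 2.7/cos46.2° = 3.901 m; N'_7 = 85·cos46.2° − 3·3.901 = 47.1; c'Δl = 46.42; W sinα = 61.3
Σc'Δl = 185.7 kN/m; ΣN' = 478.3 kN/m; ΣW sinα = 226.2 kN/m
Resisting = 185.7 + 478.3·tan25.2° = 185.7 + 225.1 = 410.8 kN/m
FS = 410.8 / 226.2 = 1.816

FS = 1.82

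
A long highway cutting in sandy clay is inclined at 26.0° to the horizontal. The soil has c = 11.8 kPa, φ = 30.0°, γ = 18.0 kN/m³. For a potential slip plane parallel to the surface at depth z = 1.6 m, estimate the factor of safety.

FS = 2.22

For an infinite slope with a slip plane parallel to the surface (no pore pressure): FS = [c + γz cos²β tanφ] / [γz sinβ cosβ].
γz = 18.0·1.6 = 28.80 kN/m²
Numerator = 11.8 + 28.80·cos²26.0°·tan30.0° = 11.8 + 28.80·0.8078·0.5774 = 25.232 kPa
Denominator = 28.80·sin26.0°·cos26.0° = 28.80·0.4384·0.8988 = 11.347 kPa
FS = 25.232 / 11.347 = 2.224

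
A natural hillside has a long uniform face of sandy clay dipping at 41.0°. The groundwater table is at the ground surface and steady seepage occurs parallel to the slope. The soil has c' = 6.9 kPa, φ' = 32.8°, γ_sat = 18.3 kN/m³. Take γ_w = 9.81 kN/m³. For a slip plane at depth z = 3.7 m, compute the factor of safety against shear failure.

With seepage parallel to the slope and the water table at the surface, the effective normal stress on the slip plane uses the buoyant unit weight γ' = γ_sat − γ_w while the driving shear stress uses γ_sat:
FS = [c' + γ' z cos²β tanφ'] / [γ_sat z sinβ cosβ]
γ' = 18.3 − 9.81 = 8.49 kN/m³
Numerator = 6.9 + 8.49·3.7·cos²41.0°·tan32.8° = 6.9 + 8.49·3.7·0.5696·0.6445 = 18.431 kPa
Denominator = 18.3·3.7·sin41.0°·cos41.0° = 18.3·3.7·0.6561·0.7547 = 33.526 kPa
FS = 18.431 / 33.526 = 0.550

FS = 0.55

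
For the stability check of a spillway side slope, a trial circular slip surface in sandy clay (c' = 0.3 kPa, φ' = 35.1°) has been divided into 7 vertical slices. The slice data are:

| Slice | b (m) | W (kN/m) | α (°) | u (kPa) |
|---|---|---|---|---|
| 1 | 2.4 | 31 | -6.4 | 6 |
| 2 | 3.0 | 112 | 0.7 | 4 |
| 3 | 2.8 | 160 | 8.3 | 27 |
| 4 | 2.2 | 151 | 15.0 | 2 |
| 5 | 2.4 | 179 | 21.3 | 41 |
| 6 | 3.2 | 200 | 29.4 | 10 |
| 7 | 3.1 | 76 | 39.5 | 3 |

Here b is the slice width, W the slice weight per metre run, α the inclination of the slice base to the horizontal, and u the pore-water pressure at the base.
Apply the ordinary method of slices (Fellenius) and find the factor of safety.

Ordinary method of slices: FS = Σ[c'·Δl_i + (W_i cosα_i − u_i·Δl_i)·tanφ'] / Σ W_i sinα_i, with Δl_i = b_i / cosα_i.
Slice 1: Δl = 2.4/cos(-6.4°) = 2.415 m; N'_1 = 31·cos(-6.4°) − 6·2.415 = 16.3; c'Δl = 0.72; W sinα = -3.5
Slice 2: Δl = 3.0/cos0.7° = 3.000 m; N'_2 = 112·cos0.7° − 4·3.000 = 100.0; c'Δl = 0.90; W sinα = 1.4
Slice 3: Δl = 2.8/cos8.3° = 2.830 m; N'_3 = 160·cos8.3° − 27·2.830 = 81.9; c'Δl = 0.85; W sinα = 23.1
Slice 4: Δl = 2.2/cos15.0° = 2.278 m; N'_4 = 151·cos15.0° − 2·2.278 = 141.3; c'Δl = 0.68; W sinα = 39.1
Slice 5: Δl = 2.4/cos21.3° = 2.576 m; N'_5 = 179·cos21.3° − 41·2.576 = 61.2; c'Δl = 0.77; W sinα = 65.0
Slice 6: Δl = 3.2/cos29.4° = 3.673 m; N'_6 = 200·cos29.4° − 10·3.673 = 137.5; c'Δl = 1.10; W sinα = 98.2
Slice 7: Δl = 3.1/cos39.5° = 4.017 m; N'_7 = 76·cos39.5° − 3·4.017 = 46.6; c'Δl = 1.21; W sinα = 48.3
Σc'Δl = 6.2 kN/m; ΣN' = 584.8 kN/m; ΣW sinα = 271.6 kN/m
Resisting = 6.2 + 584.8·tan35.1° = 6.2 + 411.0 = 417.2 kN/m
FS = 417.2 / 271.6 = 1.536

FS = 1.54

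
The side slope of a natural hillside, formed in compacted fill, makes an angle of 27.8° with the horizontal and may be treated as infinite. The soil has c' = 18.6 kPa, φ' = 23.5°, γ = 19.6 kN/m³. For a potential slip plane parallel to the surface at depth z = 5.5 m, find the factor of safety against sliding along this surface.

FS = 1.24

For an infinite slope with a slip plane parallel to the surface (no pore pressure): FS = [c' + γz cos²β tanφ'] / [γz sinβ cosβ].
γz = 19.6·5.5 = 107.80 kN/m²
Numerator = 18.6 + 107.80·cos²27.8°·tan23.5° = 18.6 + 107.80·0.7825·0.4348 = 55.277 kPa
Denominator = 107.80·sin27.8°·cos27.8° = 107.80·0.4664·0.8846 = 44.474 kPa
FS = 55.277 / 44.474 = 1.243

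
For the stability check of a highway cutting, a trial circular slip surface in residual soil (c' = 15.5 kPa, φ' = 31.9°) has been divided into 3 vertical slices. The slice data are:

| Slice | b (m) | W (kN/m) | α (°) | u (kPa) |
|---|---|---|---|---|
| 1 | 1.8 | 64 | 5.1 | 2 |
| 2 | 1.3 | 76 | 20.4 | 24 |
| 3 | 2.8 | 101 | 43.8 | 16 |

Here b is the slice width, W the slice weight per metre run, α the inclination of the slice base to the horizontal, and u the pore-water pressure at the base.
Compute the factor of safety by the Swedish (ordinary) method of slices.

FS = 1.74

Ordinary method of slices: FS = Σ[c'·Δl_i + (W_i cosα_i − u_i·Δl_i)·tanφ'] / Σ W_i sinα_i, with Δl_i = b_i / cosα_i.
Slice 1: Δl = 1.8/cos5.1° = 1.807 m; N'_1 = 64·cos5.1° − 2·1.807 = 60.1; c'Δl = 28.01; W sinα = 5.7
Slice 2: Δl = 1.3/cos20.4° = 1.387 m; N'_2 = 76·cos20.4° − 24·1.387 = 37.9; c'Δl = 21.50; W sinα = 26.5
Slice 3: Δl = 2.8/cos43.8° = 3.879 m; N'_3 = 101·cos43.8° − 16·3.879 = 10.8; c'Δl = 60.13; W sinα = 69.9
Σc'Δl = 109.6 kN/m; ΣN' = 108.9 kN/m; ΣW sinα = 102.1 kN/m
Resisting = 109.6 + 108.9·tan31.9° = 109.6 + 67.8 = 177.4 kN/m
FS = 177.4 / 102.1 = 1.738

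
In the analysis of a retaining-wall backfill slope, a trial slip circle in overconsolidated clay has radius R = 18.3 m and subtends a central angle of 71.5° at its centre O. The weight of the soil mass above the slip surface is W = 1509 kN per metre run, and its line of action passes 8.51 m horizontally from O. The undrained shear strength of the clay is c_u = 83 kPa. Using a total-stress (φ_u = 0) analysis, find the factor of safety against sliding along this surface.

Taking moments about the centre O, the resisting moment is provided by the undrained shear strength acting along the arc:
Arc length L_a = R·θ = 18.3·(71.5°·π/180) = 18.3·1.2479 = 22.84 m
M_R = c_u·L_a·R = 83·22.84·18.3 = 34686.8 kN·m/m
M_D = W·d = 1509·8.51 = 12841.6 kN·m/m
FS = M_R / M_D = 34686.8 / 12841.6 = 2.701

FS = 2.70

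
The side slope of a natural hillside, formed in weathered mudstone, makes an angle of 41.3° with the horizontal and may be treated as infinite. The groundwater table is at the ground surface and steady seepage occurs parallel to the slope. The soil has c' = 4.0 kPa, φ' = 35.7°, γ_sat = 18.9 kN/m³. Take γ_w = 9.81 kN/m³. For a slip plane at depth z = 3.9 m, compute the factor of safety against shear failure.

With seepage parallel to the slope and the water table at the surface, the effective normal stress on the slip plane uses the buoyant unit weight γ' = γ_sat − γ_w while the driving shear stress uses γ_sat:
FS = [c' + γ' z cos²β tanφ'] / [γ_sat z sinβ cosβ]
γ' = 18.9 − 9.81 = 9.09 kN/m³
Numerator = 4.0 + 9.09·3.9·cos²41.3°·tan35.7° = 4.0 + 9.09·3.9·0.5644·0.7186 = 18.378 kPa
Denominator = 18.9·3.9·sin41.3°·cos41.3° = 18.9·3.9·0.6600·0.7513 = 36.548 kPa
FS = 18.378 / 36.548 = 0.503

FS = 0.50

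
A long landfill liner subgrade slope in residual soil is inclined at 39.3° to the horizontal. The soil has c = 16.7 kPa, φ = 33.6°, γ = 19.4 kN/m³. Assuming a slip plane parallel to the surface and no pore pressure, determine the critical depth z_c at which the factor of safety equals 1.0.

Setting FS = 1.00 in FS = [c + γz cos²β tanφ] / [γz sinβ cosβ] and solving for z:
z = c / [γ cosβ (FS·sinβ − cosβ·tanφ)]
  = 16.7 / [19.4·cos39.3°·(1.00·sin39.3° − cos39.3°·tan33.6°)]
  = 16.7 / [19.4·0.7738·(1.00·0.6334 − 0.7738·0.6644)]
  = 16.7 / 1.7901 = 9.329 m

z_c = 9.33 m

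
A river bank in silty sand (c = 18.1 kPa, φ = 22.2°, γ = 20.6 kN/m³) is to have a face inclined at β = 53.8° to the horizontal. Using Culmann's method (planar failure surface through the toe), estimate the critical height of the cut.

Culmann's analysis gives the critical failure plane at α_cr = (β + φ)/2 = (53.8 + 22.2)/2 = 38.0°, and the critical height
H_c = (4c/γ) · sinβ cosφ / [1 − cos(β − φ)]
    = (4·18.1/20.6) · sin53.8°·cos22.2° / [1 − cos(31.6°)]
    = 3.515 · 0.8070·0.9259 / [1 − 0.8517]
    = 3.515 · 0.7471 / 0.1483
    = 17.71 m

H_c = 17.71 m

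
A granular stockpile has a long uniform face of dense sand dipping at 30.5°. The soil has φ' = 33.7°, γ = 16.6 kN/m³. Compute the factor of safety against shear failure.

FS = 1.13

For a dry cohesionless infinite slope the factor of safety is FS = tanφ' / tanβ.
FS = tan33.7° / tan30.5° = 0.6669 / 0.5890 = 1.132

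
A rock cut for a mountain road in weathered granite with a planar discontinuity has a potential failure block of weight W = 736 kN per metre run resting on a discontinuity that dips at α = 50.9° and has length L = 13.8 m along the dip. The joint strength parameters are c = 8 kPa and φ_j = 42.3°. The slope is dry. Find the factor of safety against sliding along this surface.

Resolving the block weight along and normal to the plane and applying the Mohr–Coulomb strength on the joint:
N' = W cosα = 736·cos50.9° = 464.2 kN/m
Driving force T = W sinα = 736·sin50.9° = 571.2 kN/m
Resisting force R = c·L + N'·tanφ_j = 8·13.8 + 464.2·tan42.3° = 110.4 + 422.4 = 532.8 kN/m
FS = R / T = 532.8 / 571.2 = 0.933

FS = 0.93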